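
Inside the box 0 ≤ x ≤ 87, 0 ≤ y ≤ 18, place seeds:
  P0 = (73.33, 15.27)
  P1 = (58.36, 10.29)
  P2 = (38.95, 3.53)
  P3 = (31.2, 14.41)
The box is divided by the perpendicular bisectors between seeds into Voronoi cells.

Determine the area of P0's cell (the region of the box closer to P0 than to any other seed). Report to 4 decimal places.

1. box [0,87]×[0,18]: [(0, 0) (87, 0) (87, 18) (0, 18)]
2. ⊥bis P0·P1 via (65.845,12.78): [(70.0965, 0) (87, 0) (87, 18) (64.1085, 18)]  |A|=358.1555
3. ⊥bis P0·P2 via (56.14,9.4): [(70.0965, 0) (87, 0) (87, 18) (64.1085, 18)]  |A|=358.1555
4. ⊥bis P0·P3 via (52.265,14.84): [(70.0965, 0) (87, 0) (87, 18) (64.1085, 18)]  |A|=358.1555
5. canonical 4-gon: [(70.0965, 0) (87, 0) (87, 18) (64.1085, 18)]
6. shoelace: 358.1555

Area of P0's cell: 358.1555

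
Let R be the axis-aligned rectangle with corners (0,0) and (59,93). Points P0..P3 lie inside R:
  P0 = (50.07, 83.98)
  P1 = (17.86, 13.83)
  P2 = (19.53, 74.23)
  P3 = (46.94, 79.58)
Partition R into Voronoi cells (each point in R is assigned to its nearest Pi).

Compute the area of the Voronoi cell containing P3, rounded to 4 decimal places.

Area of P3's cell: 1029.1588

1. box [0,59]×[0,93]: [(0, 0) (59, 0) (59, 93) (0, 93)]
2. ⊥bis P3·P0 via (48.505,81.78): [(0, 0) (59, 0) (59, 74.3142) (32.7325, 93) (0, 93)]  |A|=5241.5857
3. ⊥bis P3·P1 via (32.4,46.705): [(0, 61.0349) (59, 34.9403) (59, 74.3142) (32.7325, 93) (0, 93)]  |A|=2410.3163
4. ⊥bis P3·P2 via (33.235,76.905): [(39.7654, 43.4474) (59, 34.9403) (59, 74.3142) (32.7325, 93) (30.0935, 93)]  |A|=1029.1588
5. canonical 5-gon: [(39.7654, 43.4474) (59, 34.9403) (59, 74.3142) (32.7325, 93) (30.0935, 93)]
6. shoelace: 1029.1588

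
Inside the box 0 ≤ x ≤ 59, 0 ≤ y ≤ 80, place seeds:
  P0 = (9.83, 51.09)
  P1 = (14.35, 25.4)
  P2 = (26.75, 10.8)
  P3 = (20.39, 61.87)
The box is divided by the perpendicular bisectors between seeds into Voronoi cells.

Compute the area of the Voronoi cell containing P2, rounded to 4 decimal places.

Area of P2's cell: 1447.2717

1. box [0,59]×[0,80]: [(0, 0) (59, 0) (59, 80) (0, 80)]
2. ⊥bis P2·P0 via (18.29,30.945): [(0, 23.264) (0, 0) (59, 0) (59, 48.0414)]  |A|=2103.5093
3. ⊥bis P2·P1 via (20.55,18.1): [(52.6771, 45.3861) (0, 0.6466) (0, 0) (59, 0) (59, 48.0414)]  |A|=1507.7982
4. ⊥bis P2·P3 via (23.57,36.335): [(45.1904, 39.0275) (0, 0.6466) (0, 0) (59, 0) (59, 40.7473)]  |A|=1447.2717
5. canonical 5-gon: [(45.1904, 39.0275) (0, 0.6466) (0, 0) (59, 0) (59, 40.7473)]
6. shoelace: 1447.2717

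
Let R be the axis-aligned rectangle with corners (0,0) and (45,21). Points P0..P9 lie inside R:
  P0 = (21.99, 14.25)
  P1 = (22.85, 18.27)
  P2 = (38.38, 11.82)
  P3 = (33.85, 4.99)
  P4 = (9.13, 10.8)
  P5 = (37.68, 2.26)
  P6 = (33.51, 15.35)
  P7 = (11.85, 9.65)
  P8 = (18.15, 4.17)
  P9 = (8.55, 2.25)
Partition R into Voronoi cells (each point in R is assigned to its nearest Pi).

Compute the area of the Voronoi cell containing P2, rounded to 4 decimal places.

1. box [0,45]×[0,21]: [(0, 0) (45, 0) (45, 21) (0, 21)]
2. ⊥bis P2·P0 via (30.185,13.035): [(28.2524, 0) (45, 0) (45, 21) (31.3659, 21)]  |A|=319.0077
3. ⊥bis P2·P1 via (30.615,15.045): [(30.4097, 14.5508) (28.2524, 0) (45, 0) (45, 21) (33.0883, 21)]  |A|=313.4537
4. ⊥bis P2·P3 via (36.115,8.405): [(30.4097, 14.5508) (30.0909, 12.4005) (45, 2.512) (45, 21) (33.0883, 21)]  |A|=190.8888
5. ⊥bis P2·P4 via (23.755,11.31): [(30.4097, 14.5508) (30.0909, 12.4005) (45, 2.512) (45, 21) (33.0883, 21)]  |A|=190.8888
6. ⊥bis P2·P5 via (38.03,7.04): [(30.4097, 14.5508) (30.0909, 12.4005) (38.1908, 7.0282) (45, 6.5296) (45, 21) (33.0883, 21)]  |A|=177.2104
7. ⊥bis P2·P6 via (35.945,13.585): [(33.4645, 10.1629) (38.1908, 7.0282) (45, 6.5296) (45, 21) (41.3197, 21)]  |A|=112.8971
8. ⊥bis P2·P7 via (25.115,10.735): [(33.4645, 10.1629) (38.1908, 7.0282) (45, 6.5296) (45, 21) (41.3197, 21)]  |A|=112.8971
9. ⊥bis P2·P8 via (28.265,7.995): [(33.4645, 10.1629) (38.1908, 7.0282) (45, 6.5296) (45, 21) (41.3197, 21)]  |A|=112.8971
10. ⊥bis P2·P9 via (23.465,7.035): [(33.4645, 10.1629) (38.1908, 7.0282) (45, 6.5296) (45, 21) (41.3197, 21)]  |A|=112.8971
11. canonical 5-gon: [(33.4645, 10.1629) (38.1908, 7.0282) (45, 6.5296) (45, 21) (41.3197, 21)]
12. shoelace: 112.8971

Area of P2's cell: 112.8971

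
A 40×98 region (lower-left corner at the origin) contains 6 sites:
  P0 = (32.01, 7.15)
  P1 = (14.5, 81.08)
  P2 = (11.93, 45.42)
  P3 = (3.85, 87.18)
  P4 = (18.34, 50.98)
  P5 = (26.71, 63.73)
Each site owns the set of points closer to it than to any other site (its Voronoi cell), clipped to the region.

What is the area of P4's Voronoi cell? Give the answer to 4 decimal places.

Area of P4's cell: 546.6542

1. box [0,40]×[0,98]: [(0, 0) (40, 0) (40, 98) (0, 98)]
2. ⊥bis P4·P0 via (25.175,29.065): [(0, 21.2132) (40, 33.6887) (40, 98) (0, 98)]  |A|=2821.9606
3. ⊥bis P4·P1 via (16.42,66.03): [(0, 63.9352) (0, 21.2132) (40, 33.6887) (40, 69.0382)]  |A|=1561.4293
4. ⊥bis P4·P2 via (15.135,48.2): [(1.3383, 64.106) (30.3363, 30.6747) (40, 33.6887) (40, 69.0382)]  |A|=888.5704
5. ⊥bis P4·P3 via (11.095,69.08): [(1.3383, 64.106) (30.3363, 30.6747) (40, 33.6887) (40, 69.0382)]  |A|=888.5704
6. ⊥bis P4·P5 via (22.525,57.355): [(10.4672, 65.2706) (1.3383, 64.106) (30.3363, 30.6747) (40, 33.6887) (40, 45.8832)]  |A|=546.6542
7. canonical 5-gon: [(10.4672, 65.2706) (1.3383, 64.106) (30.3363, 30.6747) (40, 33.6887) (40, 45.8832)]
8. shoelace: 546.6542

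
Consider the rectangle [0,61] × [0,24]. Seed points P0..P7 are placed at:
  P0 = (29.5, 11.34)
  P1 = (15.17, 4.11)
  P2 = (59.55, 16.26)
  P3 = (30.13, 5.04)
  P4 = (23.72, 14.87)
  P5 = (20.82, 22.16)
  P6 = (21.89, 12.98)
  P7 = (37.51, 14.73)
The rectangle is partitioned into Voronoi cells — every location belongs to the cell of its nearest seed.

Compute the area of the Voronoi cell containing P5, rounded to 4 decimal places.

Area of P5's cell: 185.7452

1. box [0,61]×[0,24]: [(0, 0) (61, 0) (61, 24) (0, 24)]
2. ⊥bis P5·P0 via (25.16,16.75): [(0, 0) (4.2804, 0) (34.1974, 24) (0, 24)]  |A|=461.734
3. ⊥bis P5·P1 via (17.995,13.135): [(0, 18.7678) (19.9075, 12.5364) (34.1974, 24) (0, 24)]  |A|=248.0939
4. ⊥bis P5·P2 via (40.185,19.21): [(0, 18.7678) (19.9075, 12.5364) (34.1974, 24) (0, 24)]  |A|=248.0939
5. ⊥bis P5·P3 via (25.475,13.6): [(0, 18.7678) (19.9075, 12.5364) (34.1974, 24) (0, 24)]  |A|=248.0939
6. ⊥bis P5·P4 via (22.27,18.515): [(0, 18.7678) (12.8188, 14.7553) (32.3671, 22.5317) (34.1974, 24) (0, 24)]  |A|=198.8435
7. ⊥bis P5·P6 via (21.355,17.57): [(0, 18.7678) (8.5826, 16.0813) (19.2892, 17.3292) (32.3671, 22.5317) (34.1974, 24) (0, 24)]  |A|=189.1016
8. ⊥bis P5·P7 via (29.165,18.445): [(0, 18.7678) (8.5826, 16.0813) (19.2892, 17.3292) (30.6867, 21.8632) (31.638, 24) (0, 24)]  |A|=185.7452
9. canonical 6-gon: [(0, 18.7678) (8.5826, 16.0813) (19.2892, 17.3292) (30.6867, 21.8632) (31.638, 24) (0, 24)]
10. shoelace: 185.7452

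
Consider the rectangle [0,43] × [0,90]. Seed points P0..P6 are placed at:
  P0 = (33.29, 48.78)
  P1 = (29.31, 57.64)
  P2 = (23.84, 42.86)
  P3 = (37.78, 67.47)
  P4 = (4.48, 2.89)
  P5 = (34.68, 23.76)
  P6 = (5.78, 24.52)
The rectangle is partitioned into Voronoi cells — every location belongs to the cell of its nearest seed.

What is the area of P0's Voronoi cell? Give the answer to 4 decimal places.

1. box [0,43]×[0,90]: [(0, 0) (43, 0) (43, 90) (0, 90)]
2. ⊥bis P0·P1 via (31.3,53.21): [(0, 39.1497) (0, 0) (43, 0) (43, 58.4658)]  |A|=2098.7329
3. ⊥bis P0·P2 via (28.565,45.82): [(25.5528, 50.6283) (43, 22.7776) (43, 58.4658)]  |A|=311.3286
4. ⊥bis P0·P3 via (35.535,58.125): [(39.9046, 57.0753) (25.5528, 50.6283) (43, 22.7776) (43, 56.3316)]  |A|=308.0256
5. ⊥bis P0·P4 via (18.885,25.835): [(39.9046, 57.0753) (25.5528, 50.6283) (43, 22.7776) (43, 56.3316)]  |A|=308.0256
6. ⊥bis P0·P5 via (33.985,36.27): [(39.9046, 57.0753) (25.5528, 50.6283) (34.5287, 36.3002) (43, 36.7708) (43, 56.3316)]  |A|=248.7555
7. ⊥bis P0·P6 via (19.535,36.65): [(39.9046, 57.0753) (25.5528, 50.6283) (34.5287, 36.3002) (43, 36.7708) (43, 56.3316)]  |A|=248.7555
8. canonical 5-gon: [(39.9046, 57.0753) (25.5528, 50.6283) (34.5287, 36.3002) (43, 36.7708) (43, 56.3316)]
9. shoelace: 248.7555

Area of P0's cell: 248.7555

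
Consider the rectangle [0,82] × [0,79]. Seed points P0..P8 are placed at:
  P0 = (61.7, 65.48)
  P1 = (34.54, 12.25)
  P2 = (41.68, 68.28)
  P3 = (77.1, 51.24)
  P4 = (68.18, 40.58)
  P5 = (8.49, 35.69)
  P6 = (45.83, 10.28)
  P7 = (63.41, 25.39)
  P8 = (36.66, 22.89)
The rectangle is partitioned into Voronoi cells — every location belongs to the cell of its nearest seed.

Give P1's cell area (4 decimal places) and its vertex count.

Area of P1's cell: 590.6500 (5 vertices)

1. box [0,82]×[0,79]: [(0, 0) (82, 0) (82, 79) (0, 79)]
2. ⊥bis P1·P0 via (48.12,38.865): [(0, 63.4177) (0, 0) (82, 0) (82, 21.5781)]  |A|=3484.8277
3. ⊥bis P1·P2 via (38.11,40.265): [(47.795, 39.0308) (0, 45.1214) (0, 0) (82, 0) (82, 21.5781)]  |A|=3047.5928
4. ⊥bis P1·P3 via (55.82,31.745): [(50.3305, 37.7371) (47.795, 39.0308) (0, 45.1214) (0, 0) (82, 0) (82, 3.1679)]  |A|=2756.0719
5. ⊥bis P1·P4 via (51.36,26.415): [(39.8869, 40.0386) (0, 45.1214) (0, 0) (73.6055, 0)]  |A|=2373.4049
6. ⊥bis P1·P5 via (21.515,23.97): [(39.8869, 40.0386) (36.3762, 40.4859) (0, 0.0593) (0, 0) (73.6055, 0)]  |A|=1553.8118
7. ⊥bis P1·P6 via (40.185,11.265): [(44.2928, 34.8068) (39.8869, 40.0386) (36.3762, 40.4859) (0, 0.0593) (0, 0) (38.2194, 0)]  |A|=937.9735
8. ⊥bis P1·P7 via (48.975,18.82): [(43.5739, 30.6868) (39.2824, 40.1156) (36.3762, 40.4859) (0, 0.0593) (0, 0) (38.2194, 0)]  |A|=924.3323
9. ⊥bis P1·P8 via (35.6,17.57): [(41.0941, 16.4753) (18.773, 20.9227) (0, 0.0593) (0, 0) (38.2194, 0)]  |A|=590.65
10. canonical 5-gon: [(41.0941, 16.4753) (18.773, 20.9227) (0, 0.0593) (0, 0) (38.2194, 0)]
11. shoelace: 590.65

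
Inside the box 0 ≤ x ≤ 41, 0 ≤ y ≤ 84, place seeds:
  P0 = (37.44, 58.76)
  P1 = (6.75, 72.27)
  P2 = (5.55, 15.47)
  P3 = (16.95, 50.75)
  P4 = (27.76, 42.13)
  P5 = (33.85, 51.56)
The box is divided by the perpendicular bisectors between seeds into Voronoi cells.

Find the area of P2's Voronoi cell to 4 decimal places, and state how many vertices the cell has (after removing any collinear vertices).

1. box [0,41]×[0,84]: [(0, 0) (41, 0) (41, 84) (0, 84)]
2. ⊥bis P2·P0 via (21.495,37.115): [(0, 52.9495) (0, 0) (41, 0) (41, 22.7465)]  |A|=1551.767
3. ⊥bis P2·P1 via (6.15,43.87): [(12.5076, 43.7357) (0, 43.9999) (0, 0) (41, 0) (41, 22.7465)]  |A|=1495.7984
4. ⊥bis P2·P3 via (11.25,33.11): [(39.1853, 24.0833) (0, 36.7452) (0, 0) (41, 0) (41, 22.7465)]  |A|=1234.2823
5. ⊥bis P2·P4 via (16.655,28.8): [(11.6281, 32.9878) (0, 36.7452) (0, 0) (41, 0) (41, 8.5186)]  |A|=1014.9924
6. ⊥bis P2·P5 via (19.7,33.515): [(11.6281, 32.9878) (0, 36.7452) (0, 0) (41, 0) (41, 8.5186)]  |A|=1014.9924
7. canonical 5-gon: [(11.6281, 32.9878) (0, 36.7452) (0, 0) (41, 0) (41, 8.5186)]
8. shoelace: 1014.9924

Area of P2's cell: 1014.9924 (5 vertices)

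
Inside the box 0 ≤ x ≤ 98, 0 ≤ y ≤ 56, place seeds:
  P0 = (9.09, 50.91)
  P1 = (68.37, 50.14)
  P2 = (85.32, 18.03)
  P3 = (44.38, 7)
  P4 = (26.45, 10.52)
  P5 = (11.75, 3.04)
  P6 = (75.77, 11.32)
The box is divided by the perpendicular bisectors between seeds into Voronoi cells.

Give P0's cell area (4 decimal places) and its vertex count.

Area of P0's cell: 937.4548 (5 vertices)

1. box [0,98]×[0,56]: [(0, 0) (98, 0) (98, 56) (0, 56)]
2. ⊥bis P0·P1 via (38.73,50.525): [(0, 0) (38.0737, 0) (38.8011, 56) (0, 56)]  |A|=2152.4954
3. ⊥bis P0·P2 via (47.205,34.47): [(0, 0) (32.3372, 0) (38.2518, 13.7127) (38.8011, 56) (0, 56)]  |A|=2113.1637
4. ⊥bis P0·P3 via (26.735,28.955): [(0, 7.4684) (38.5734, 38.4694) (38.8011, 56) (0, 56)]  |A|=1276.1186
5. ⊥bis P0·P4 via (17.77,30.715): [(0, 23.0773) (38.5889, 39.6632) (38.8011, 56) (0, 56)]  |A|=952.1696
6. ⊥bis P0·P5 via (10.42,26.975): [(0, 26.396) (8.8678, 26.8887) (38.5889, 39.6632) (38.8011, 56) (0, 56)]  |A|=937.4548
7. ⊥bis P0·P6 via (42.43,31.115): [(0, 26.396) (8.8678, 26.8887) (38.5889, 39.6632) (38.8011, 56) (0, 56)]  |A|=937.4548
8. canonical 5-gon: [(0, 26.396) (8.8678, 26.8887) (38.5889, 39.6632) (38.8011, 56) (0, 56)]
9. shoelace: 937.4548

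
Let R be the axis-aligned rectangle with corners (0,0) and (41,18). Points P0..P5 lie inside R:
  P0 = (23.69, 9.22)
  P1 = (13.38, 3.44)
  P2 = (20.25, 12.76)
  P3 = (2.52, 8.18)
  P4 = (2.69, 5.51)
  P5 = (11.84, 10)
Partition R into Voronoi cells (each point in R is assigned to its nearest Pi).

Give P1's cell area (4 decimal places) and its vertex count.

1. box [0,41]×[0,18]: [(0, 0) (41, 0) (41, 18) (0, 18)]
2. ⊥bis P1·P0 via (18.535,6.33): [(0, 0) (22.0837, 0) (11.9926, 18) (0, 18)]  |A|=306.6866
3. ⊥bis P1·P2 via (16.815,8.1): [(0, 0) (22.0837, 0) (18.0552, 7.1858) (3.3844, 18) (0, 18)]  |A|=260.1416
4. ⊥bis P1·P3 via (7.95,5.81): [(5.4141, 0) (22.0837, 0) (18.0552, 7.1858) (10.8641, 12.4866)]  |A|=119.2329
5. ⊥bis P1·P4 via (8.035,4.475): [(8.5674, 7.2246) (7.1685, 0) (22.0837, 0) (18.0552, 7.1858) (10.8641, 12.4866)]  |A|=112.8957
6. ⊥bis P1·P5 via (12.61,6.72): [(8.2725, 5.7018) (7.1685, 0) (22.0837, 0) (18.0552, 7.1858) (17.2192, 7.802)]  |A|=84.2936
7. canonical 5-gon: [(8.2725, 5.7018) (7.1685, 0) (22.0837, 0) (18.0552, 7.1858) (17.2192, 7.802)]
8. shoelace: 84.2936

Area of P1's cell: 84.2936 (5 vertices)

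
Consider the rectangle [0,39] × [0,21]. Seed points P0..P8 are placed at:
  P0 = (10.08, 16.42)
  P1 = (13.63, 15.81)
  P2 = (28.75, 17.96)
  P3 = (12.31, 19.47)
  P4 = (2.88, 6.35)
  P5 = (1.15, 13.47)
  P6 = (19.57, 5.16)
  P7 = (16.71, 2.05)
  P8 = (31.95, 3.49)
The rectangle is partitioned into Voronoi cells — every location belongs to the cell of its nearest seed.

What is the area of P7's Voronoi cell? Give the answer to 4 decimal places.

Area of P7's cell: 64.3163

1. box [0,39]×[0,21]: [(0, 0) (39, 0) (39, 21) (0, 21)]
2. ⊥bis P7·P0 via (13.395,9.235): [(0, 3.0548) (0, 0) (39, 0) (39, 21) (38.8947, 21)]  |A|=470.0142
3. ⊥bis P7·P1 via (15.17,8.93): [(10.4384, 7.8709) (0, 3.0548) (0, 0) (39, 0) (39, 14.264)]  |A|=373.1281
4. ⊥bis P7·P2 via (22.73,10.005): [(22.1006, 10.4813) (10.4384, 7.8709) (0, 3.0548) (0, 0) (35.9509, 0)]  |A|=236.6218
5. ⊥bis P7·P3 via (14.51,10.76): [(22.1006, 10.4813) (10.4384, 7.8709) (0, 3.0548) (0, 0) (35.9509, 0)]  |A|=236.6218
6. ⊥bis P7·P4 via (9.795,4.2): [(22.1006, 10.4813) (10.9736, 7.9907) (8.4891, 0) (35.9509, 0)]  |A|=185.2799
7. ⊥bis P7·P5 via (8.93,7.76): [(22.1006, 10.4813) (10.9736, 7.9907) (8.4891, 0) (35.9509, 0)]  |A|=185.2799
8. ⊥bis P7·P6 via (18.14,3.605): [(12.9017, 8.4223) (10.9736, 7.9907) (8.4891, 0) (22.0601, 0)]  |A|=64.3163
9. ⊥bis P7·P8 via (24.33,2.77): [(12.9017, 8.4223) (10.9736, 7.9907) (8.4891, 0) (22.0601, 0)]  |A|=64.3163
10. canonical 4-gon: [(12.9017, 8.4223) (10.9736, 7.9907) (8.4891, 0) (22.0601, 0)]
11. shoelace: 64.3163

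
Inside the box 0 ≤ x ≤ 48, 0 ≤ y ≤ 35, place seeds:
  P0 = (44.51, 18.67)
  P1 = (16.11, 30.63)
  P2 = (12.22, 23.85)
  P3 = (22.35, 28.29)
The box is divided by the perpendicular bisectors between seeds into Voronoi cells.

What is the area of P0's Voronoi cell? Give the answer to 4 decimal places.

Area of P0's cell: 595.4216

1. box [0,48]×[0,35]: [(0, 0) (48, 0) (48, 35) (0, 35)]
2. ⊥bis P0·P1 via (30.31,24.65): [(19.9292, 0) (48, 0) (48, 35) (34.6687, 35)]  |A|=724.537
3. ⊥bis P0·P2 via (28.365,21.26): [(28.0466, 19.2755) (24.9544, 0) (48, 0) (48, 35) (34.6687, 35)]  |A|=676.1053
4. ⊥bis P0·P3 via (33.43,23.48): [(25.9611, 6.2752) (24.9544, 0) (48, 0) (48, 35) (38.431, 35)]  |A|=595.4216
5. canonical 5-gon: [(25.9611, 6.2752) (24.9544, 0) (48, 0) (48, 35) (38.431, 35)]
6. shoelace: 595.4216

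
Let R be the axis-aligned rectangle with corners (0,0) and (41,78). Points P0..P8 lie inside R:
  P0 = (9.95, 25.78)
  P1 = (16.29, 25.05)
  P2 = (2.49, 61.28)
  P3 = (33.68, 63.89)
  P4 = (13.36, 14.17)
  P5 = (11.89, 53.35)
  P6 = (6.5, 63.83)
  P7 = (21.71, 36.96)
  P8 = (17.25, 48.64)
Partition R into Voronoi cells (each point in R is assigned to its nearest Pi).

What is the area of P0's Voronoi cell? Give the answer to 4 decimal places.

1. box [0,41]×[0,78]: [(0, 0) (41, 0) (41, 78) (0, 78)]
2. ⊥bis P0·P1 via (13.12,25.415): [(0, 0) (10.1937, 0) (19.1747, 78) (0, 78)]  |A|=1145.3679
3. ⊥bis P0·P2 via (6.22,43.53): [(0, 42.2229) (0, 0) (10.1937, 0) (15.4286, 45.4651)]  |A|=557.4486
4. ⊥bis P0·P3 via (21.815,44.835): [(0, 42.2229) (0, 0) (10.1937, 0) (15.4286, 45.4651)]  |A|=557.4486
5. ⊥bis P0·P4 via (11.655,19.975): [(0, 42.2229) (0, 16.5518) (12.523, 20.2299) (15.4286, 45.4651)]  |A|=350.7011
6. ⊥bis P0·P5 via (10.92,39.565): [(0, 40.3334) (0, 16.5518) (12.523, 20.2299) (14.7185, 39.2977)]  |A|=290.3697
7. ⊥bis P0·P6 via (8.225,44.805): [(0, 40.3334) (0, 16.5518) (12.523, 20.2299) (14.7185, 39.2977)]  |A|=290.3697
8. ⊥bis P0·P7 via (15.83,31.37): [(7.8326, 39.7822) (0, 40.3334) (0, 16.5518) (12.523, 20.2299) (14.0244, 33.2693)]  |A|=269.4462
9. ⊥bis P0·P8 via (13.6,37.21): [(8.8299, 38.7333) (4.8984, 39.9887) (0, 40.3334) (0, 16.5518) (12.523, 20.2299) (14.0244, 33.2693)]  |A|=268.0102
10. canonical 6-gon: [(8.8299, 38.7333) (4.8984, 39.9887) (0, 40.3334) (0, 16.5518) (12.523, 20.2299) (14.0244, 33.2693)]
11. shoelace: 268.0102

Area of P0's cell: 268.0102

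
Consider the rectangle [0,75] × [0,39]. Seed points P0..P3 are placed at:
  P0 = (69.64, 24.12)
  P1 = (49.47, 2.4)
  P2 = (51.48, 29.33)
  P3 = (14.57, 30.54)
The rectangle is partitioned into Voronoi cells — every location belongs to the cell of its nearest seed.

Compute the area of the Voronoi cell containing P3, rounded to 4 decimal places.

1. box [0,75]×[0,39]: [(0, 0) (75, 0) (75, 39) (0, 39)]
2. ⊥bis P3·P0 via (42.105,27.33): [(0, 0) (38.9189, 0) (43.4655, 39) (0, 39)]  |A|=1606.4953
3. ⊥bis P3·P1 via (32.02,16.47): [(0, 0) (18.7402, 0) (42.3296, 29.2562) (43.4655, 39) (0, 39)]  |A|=1311.319
4. ⊥bis P3·P2 via (33.025,29.935): [(0, 0) (18.7402, 0) (32.6075, 17.1986) (33.3222, 39) (0, 39)]  |A|=1160.2331
5. canonical 5-gon: [(0, 0) (18.7402, 0) (32.6075, 17.1986) (33.3222, 39) (0, 39)]
6. shoelace: 1160.2331

Area of P3's cell: 1160.2331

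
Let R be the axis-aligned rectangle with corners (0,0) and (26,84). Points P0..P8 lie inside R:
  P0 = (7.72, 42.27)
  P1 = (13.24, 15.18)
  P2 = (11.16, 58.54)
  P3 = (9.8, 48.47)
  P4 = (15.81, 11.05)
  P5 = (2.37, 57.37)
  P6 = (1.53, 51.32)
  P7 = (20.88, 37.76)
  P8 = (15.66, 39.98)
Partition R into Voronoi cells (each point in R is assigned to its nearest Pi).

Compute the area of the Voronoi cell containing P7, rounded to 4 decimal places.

Area of P7's cell: 205.1326

1. box [0,26]×[0,84]: [(0, 0) (26, 0) (26, 84) (0, 84)]
2. ⊥bis P7·P0 via (14.3,40.015): [(0.5867, 0) (26, 0) (26, 74.1551)]  |A|=942.2651
3. ⊥bis P7·P1 via (17.06,26.47): [(10.4272, 28.7142) (26, 23.4451) (26, 74.1551)]  |A|=394.8492
4. ⊥bis P7·P2 via (16.02,48.15): [(17.2918, 48.7449) (10.4272, 28.7142) (26, 23.4451) (26, 52.8182)]  |A|=301.9458
5. ⊥bis P7·P3 via (15.34,43.115): [(23.6622, 51.7247) (15.3747, 43.1509) (10.4272, 28.7142) (26, 23.4451) (26, 52.8182)]  |A|=286.9841
6. ⊥bis P7·P4 via (18.345,24.405): [(23.6622, 51.7247) (15.3747, 43.1509) (10.4272, 28.7142) (26, 23.4451) (26, 52.8182)]  |A|=286.9841
7. ⊥bis P7·P5 via (11.625,47.565): [(23.6622, 51.7247) (15.3747, 43.1509) (10.4272, 28.7142) (26, 23.4451) (26, 52.8182)]  |A|=286.9841
8. ⊥bis P7·P6 via (11.205,44.54): [(23.6622, 51.7247) (15.3747, 43.1509) (10.4272, 28.7142) (26, 23.4451) (26, 52.8182)]  |A|=286.9841
9. ⊥bis P7·P8 via (18.27,38.87): [(23.7555, 51.7683) (13.5076, 27.672) (26, 23.4451) (26, 52.8182)]  |A|=205.1326
10. canonical 4-gon: [(23.7555, 51.7683) (13.5076, 27.672) (26, 23.4451) (26, 52.8182)]
11. shoelace: 205.1326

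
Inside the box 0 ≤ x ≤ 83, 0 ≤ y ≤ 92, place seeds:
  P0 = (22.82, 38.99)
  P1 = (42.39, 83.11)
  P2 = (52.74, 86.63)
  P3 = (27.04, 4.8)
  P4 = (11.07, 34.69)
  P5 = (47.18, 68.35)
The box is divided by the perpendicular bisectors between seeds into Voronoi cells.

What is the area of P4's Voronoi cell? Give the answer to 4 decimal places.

Area of P4's cell: 817.0201

1. box [0,83]×[0,92]: [(0, 0) (83, 0) (83, 92) (0, 92)]
2. ⊥bis P4·P0 via (16.945,36.84): [(0, 83.1432) (0, 0) (30.4269, 0)]  |A|=1264.8937
3. ⊥bis P4·P1 via (26.73,58.9): [(3.3337, 74.0337) (0, 76.19) (0, 0) (30.4269, 0)]  |A|=1253.3039
4. ⊥bis P4·P2 via (31.905,60.66): [(3.3337, 74.0337) (0, 76.19) (0, 0) (30.4269, 0)]  |A|=1253.3039
5. ⊥bis P4·P3 via (19.055,19.745): [(22.523, 21.5979) (3.3337, 74.0337) (0, 76.19) (0, 9.5641)]  |A|=817.0201
6. ⊥bis P4·P5 via (29.125,51.52): [(22.523, 21.5979) (3.3337, 74.0337) (0, 76.19) (0, 9.5641)]  |A|=817.0201
7. canonical 4-gon: [(22.523, 21.5979) (3.3337, 74.0337) (0, 76.19) (0, 9.5641)]
8. shoelace: 817.0201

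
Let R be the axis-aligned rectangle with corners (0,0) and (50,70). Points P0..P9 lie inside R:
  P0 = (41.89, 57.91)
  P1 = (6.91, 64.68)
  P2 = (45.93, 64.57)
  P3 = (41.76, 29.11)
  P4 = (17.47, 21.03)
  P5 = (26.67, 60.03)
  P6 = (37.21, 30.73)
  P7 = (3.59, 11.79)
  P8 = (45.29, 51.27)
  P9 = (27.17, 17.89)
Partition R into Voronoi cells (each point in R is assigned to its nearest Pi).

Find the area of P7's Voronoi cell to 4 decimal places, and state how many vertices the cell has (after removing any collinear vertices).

Area of P7's cell: 339.5737 (4 vertices)

1. box [0,50]×[0,70]: [(0, 0) (50, 0) (50, 70) (0, 70)]
2. ⊥bis P7·P0 via (22.74,34.85): [(0, 53.7343) (0, 0) (50, 0) (50, 12.2121)]  |A|=1648.66
3. ⊥bis P7·P1 via (5.25,38.235): [(19.7607, 37.3241) (0, 38.5646) (0, 0) (50, 0) (50, 12.2121)]  |A|=1498.778
4. ⊥bis P7·P2 via (24.76,38.18): [(19.7607, 37.3241) (0, 38.5646) (0, 0) (50, 0) (50, 12.2121)]  |A|=1498.778
5. ⊥bis P7·P3 via (22.675,20.45): [(14.8792, 37.6306) (0, 38.5646) (0, 0) (31.9544, 0)]  |A|=888.1347
6. ⊥bis P7·P4 via (10.53,16.41): [(0, 32.2278) (0, 0) (21.4542, 0)]  |A|=345.7113
7. ⊥bis P7·P5 via (15.13,35.91): [(0, 32.2278) (0, 0) (21.4542, 0)]  |A|=345.7113
8. ⊥bis P7·P6 via (20.4,21.26): [(0, 32.2278) (0, 0) (21.4542, 0)]  |A|=345.7113
9. ⊥bis P7·P8 via (24.44,31.53): [(0, 32.2278) (0, 0) (21.4542, 0)]  |A|=345.7113
10. ⊥bis P7·P9 via (15.38,14.84): [(17.7983, 5.4918) (0, 32.2278) (0, 0) (19.219, 0)]  |A|=339.5737
11. canonical 4-gon: [(17.7983, 5.4918) (0, 32.2278) (0, 0) (19.219, 0)]
12. shoelace: 339.5737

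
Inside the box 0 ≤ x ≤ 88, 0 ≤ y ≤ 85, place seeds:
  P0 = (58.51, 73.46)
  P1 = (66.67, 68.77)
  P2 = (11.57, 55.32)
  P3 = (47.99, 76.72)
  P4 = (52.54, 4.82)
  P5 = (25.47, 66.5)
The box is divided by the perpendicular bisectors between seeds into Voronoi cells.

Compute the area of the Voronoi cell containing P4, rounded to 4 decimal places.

Area of P4's cell: 2511.7361

1. box [0,88]×[0,85]: [(0, 0) (88, 0) (88, 85) (0, 85)]
2. ⊥bis P4·P0 via (55.525,39.14): [(0, 43.9693) (0, 0) (88, 0) (88, 36.3155)]  |A|=3532.5306
3. ⊥bis P4·P1 via (59.605,36.795): [(44.7508, 40.0771) (0, 43.9693) (0, 0) (88, 0) (88, 30.521)]  |A|=3407.2278
4. ⊥bis P4·P2 via (32.055,30.07): [(44.7508, 40.0771) (44.4248, 40.1054) (0, 4.0642) (0, 0) (88, 0) (88, 30.521)]  |A|=2520.8395
5. ⊥bis P4·P3 via (50.265,40.77): [(44.7508, 40.0771) (44.4248, 40.1054) (0, 4.0642) (0, 0) (88, 0) (88, 30.521)]  |A|=2520.8395
6. ⊥bis P4·P5 via (39.005,35.66): [(47.6233, 39.4424) (38.8749, 35.6029) (0, 4.0642) (0, 0) (88, 0) (88, 30.521)]  |A|=2511.7361
7. canonical 6-gon: [(47.6233, 39.4424) (38.8749, 35.6029) (0, 4.0642) (0, 0) (88, 0) (88, 30.521)]
8. shoelace: 2511.7361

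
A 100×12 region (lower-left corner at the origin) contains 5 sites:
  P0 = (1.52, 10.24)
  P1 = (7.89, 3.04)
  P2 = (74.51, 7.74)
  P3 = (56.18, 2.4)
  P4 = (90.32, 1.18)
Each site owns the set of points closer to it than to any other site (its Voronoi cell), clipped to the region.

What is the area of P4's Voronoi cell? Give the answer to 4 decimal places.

Area of P4's cell: 203.3521

1. box [0,100]×[0,12]: [(0, 0) (100, 0) (100, 12) (0, 12)]
2. ⊥bis P4·P0 via (45.92,5.71): [(45.3374, 0) (100, 0) (100, 12) (46.5617, 12)]  |A|=648.6049
3. ⊥bis P4·P1 via (49.105,2.11): [(49.0574, 0) (100, 0) (100, 12) (49.3282, 12)]  |A|=609.6867
4. ⊥bis P4·P2 via (82.415,4.46): [(80.5644, 0) (100, 0) (100, 12) (85.5436, 12)]  |A|=203.3521
5. ⊥bis P4·P3 via (73.25,1.79): [(80.5644, 0) (100, 0) (100, 12) (85.5436, 12)]  |A|=203.3521
6. canonical 4-gon: [(80.5644, 0) (100, 0) (100, 12) (85.5436, 12)]
7. shoelace: 203.3521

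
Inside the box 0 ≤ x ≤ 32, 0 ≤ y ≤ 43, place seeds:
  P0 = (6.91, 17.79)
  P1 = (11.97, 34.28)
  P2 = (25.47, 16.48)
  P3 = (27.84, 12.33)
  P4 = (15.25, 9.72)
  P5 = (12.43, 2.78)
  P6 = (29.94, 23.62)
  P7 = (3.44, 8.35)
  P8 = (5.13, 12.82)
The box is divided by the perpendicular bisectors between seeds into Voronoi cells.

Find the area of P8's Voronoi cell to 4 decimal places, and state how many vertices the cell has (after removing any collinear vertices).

1. box [0,32]×[0,43]: [(0, 0) (32, 0) (32, 43) (0, 43)]
2. ⊥bis P8·P0 via (6.02,15.305): [(0, 17.4611) (0, 0) (32, 0) (32, 6.0003)]  |A|=375.3816
3. ⊥bis P8·P1 via (8.55,23.55): [(0, 17.4611) (0, 0) (32, 0) (32, 6.0003)]  |A|=375.3816
4. ⊥bis P8·P2 via (15.3,14.65): [(15.8133, 11.7976) (0, 17.4611) (0, 0) (17.9361, 0)]  |A|=243.8595
5. ⊥bis P8·P3 via (16.485,12.575): [(16.3981, 8.5474) (15.8133, 11.7976) (0, 17.4611) (0, 0) (16.2137, 0)]  |A|=236.4981
6. ⊥bis P8·P4 via (10.19,11.27): [(10.8916, 13.5603) (0, 17.4611) (0, 0) (6.7377, 0)]  |A|=140.7717
7. ⊥bis P8·P5 via (8.78,7.8): [(9.2265, 8.1246) (10.8916, 13.5603) (0, 17.4611) (0, 1.4161)]  |A|=106.8679
8. ⊥bis P8·P6 via (17.535,18.22): [(9.2265, 8.1246) (10.8916, 13.5603) (0, 17.4611) (0, 1.4161)]  |A|=106.8679
9. ⊥bis P8·P7 via (4.285,10.585): [(9.389, 8.6553) (10.8916, 13.5603) (0, 17.4611) (0, 12.2051)]  |A|=54.3163
10. canonical 4-gon: [(9.389, 8.6553) (10.8916, 13.5603) (0, 17.4611) (0, 12.2051)]
11. shoelace: 54.3163

Area of P8's cell: 54.3163 (4 vertices)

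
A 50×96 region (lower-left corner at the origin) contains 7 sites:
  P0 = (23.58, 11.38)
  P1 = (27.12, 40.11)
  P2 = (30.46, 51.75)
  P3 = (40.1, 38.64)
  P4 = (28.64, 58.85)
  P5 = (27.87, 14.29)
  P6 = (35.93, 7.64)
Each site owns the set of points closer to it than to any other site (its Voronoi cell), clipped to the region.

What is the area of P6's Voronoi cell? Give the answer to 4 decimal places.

1. box [0,50]×[0,96]: [(0, 0) (50, 0) (50, 96) (0, 96)]
2. ⊥bis P6·P0 via (29.755,9.51): [(26.875, 0) (50, 0) (50, 76.3618)]  |A|=882.9315
3. ⊥bis P6·P1 via (31.525,23.875): [(34.3362, 24.6378) (26.875, 0) (50, 0) (50, 28.8878)]  |A|=511.1196
4. ⊥bis P6·P2 via (33.195,29.695): [(34.3362, 24.6378) (26.875, 0) (50, 0) (50, 28.8878)]  |A|=511.1196
5. ⊥bis P6·P3 via (38.015,23.14): [(34.0444, 23.6741) (26.875, 0) (50, 0) (50, 21.5278)]  |A|=445.4763
6. ⊥bis P6·P4 via (32.285,33.245): [(34.0444, 23.6741) (26.875, 0) (50, 0) (50, 21.5278)]  |A|=445.4763
7. ⊥bis P6·P5 via (31.9,10.965): [(41.5525, 22.6641) (29.2073, 7.7013) (26.875, 0) (50, 0) (50, 21.5278)]  |A|=383.0707
8. canonical 5-gon: [(41.5525, 22.6641) (29.2073, 7.7013) (26.875, 0) (50, 0) (50, 21.5278)]
9. shoelace: 383.0707

Area of P6's cell: 383.0707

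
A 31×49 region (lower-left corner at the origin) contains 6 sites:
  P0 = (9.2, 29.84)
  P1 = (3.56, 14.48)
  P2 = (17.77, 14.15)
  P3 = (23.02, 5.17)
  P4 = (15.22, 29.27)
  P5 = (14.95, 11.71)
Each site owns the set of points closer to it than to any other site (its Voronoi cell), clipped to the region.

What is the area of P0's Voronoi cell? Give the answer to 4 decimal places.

1. box [0,31]×[0,49]: [(0, 0) (31, 0) (31, 49) (0, 49)]
2. ⊥bis P0·P1 via (6.38,22.16): [(0, 24.5027) (31, 13.1198) (31, 49) (0, 49)]  |A|=935.8512
3. ⊥bis P0·P2 via (13.485,21.995): [(0, 24.5027) (10.8094, 20.5336) (31, 31.5618) (31, 49) (0, 49)]  |A|=749.674
4. ⊥bis P0·P3 via (16.11,17.505): [(0, 24.5027) (10.8094, 20.5336) (31, 31.5618) (31, 49) (0, 49)]  |A|=749.674
5. ⊥bis P0·P4 via (12.21,29.555): [(0, 24.5027) (10.8094, 20.5336) (11.3856, 20.8483) (14.0511, 49) (0, 49)]  |A|=340.0848
6. ⊥bis P0·P5 via (12.075,20.775): [(0, 24.5027) (10.8094, 20.5336) (11.3856, 20.8483) (14.0511, 49) (0, 49)]  |A|=340.0848
7. canonical 5-gon: [(0, 24.5027) (10.8094, 20.5336) (11.3856, 20.8483) (14.0511, 49) (0, 49)]
8. shoelace: 340.0848

Area of P0's cell: 340.0848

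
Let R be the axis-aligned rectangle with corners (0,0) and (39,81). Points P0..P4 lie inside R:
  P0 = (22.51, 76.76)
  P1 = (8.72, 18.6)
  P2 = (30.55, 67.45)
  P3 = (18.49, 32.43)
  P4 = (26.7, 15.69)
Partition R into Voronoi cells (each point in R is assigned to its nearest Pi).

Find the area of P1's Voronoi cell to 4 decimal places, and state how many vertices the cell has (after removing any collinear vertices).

Area of P1's cell: 489.6832 (4 vertices)

1. box [0,39]×[0,81]: [(0, 0) (39, 0) (39, 81) (0, 81)]
2. ⊥bis P1·P0 via (15.615,47.68): [(0, 51.3824) (0, 0) (39, 0) (39, 42.1353)]  |A|=1823.5951
3. ⊥bis P1·P2 via (19.635,43.025): [(1.9882, 50.911) (0, 51.3824) (0, 0) (39, 0) (39, 34.3712)]  |A|=1679.9132
4. ⊥bis P1·P3 via (13.605,25.515): [(0, 35.1261) (0, 0) (39, 0) (39, 7.5751)]  |A|=832.672
5. ⊥bis P1·P4 via (17.71,17.145): [(18.5045, 22.0538) (0, 35.1261) (0, 0) (14.9351, 0)]  |A|=489.6832
6. canonical 4-gon: [(18.5045, 22.0538) (0, 35.1261) (0, 0) (14.9351, 0)]
7. shoelace: 489.6832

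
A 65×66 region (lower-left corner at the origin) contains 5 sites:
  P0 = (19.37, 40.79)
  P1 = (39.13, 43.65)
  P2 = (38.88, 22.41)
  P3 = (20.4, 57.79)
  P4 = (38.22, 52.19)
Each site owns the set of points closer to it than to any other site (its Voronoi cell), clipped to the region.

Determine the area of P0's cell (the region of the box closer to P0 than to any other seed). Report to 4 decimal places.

1. box [0,65]×[0,66]: [(0, 0) (65, 0) (65, 66) (0, 66)]
2. ⊥bis P0·P1 via (29.25,42.22): [(0, 0) (35.3608, 0) (25.8082, 66) (0, 66)]  |A|=2018.5753
3. ⊥bis P0·P2 via (29.125,31.6): [(0, 0.6844) (30.5658, 33.1293) (25.8082, 66) (0, 66)]  |A|=1422.376
4. ⊥bis P0·P3 via (19.885,49.29): [(0, 50.4948) (0, 0.6844) (30.5658, 33.1293) (28.3005, 48.7801)]  |A|=980.7667
5. ⊥bis P0·P4 via (28.795,46.49): [(27.3761, 48.8361) (0, 50.4948) (0, 0.6844) (30.5658, 33.1293) (28.5807, 46.8444)]  |A|=979.8799
6. canonical 5-gon: [(27.3761, 48.8361) (0, 50.4948) (0, 0.6844) (30.5658, 33.1293) (28.5807, 46.8444)]
7. shoelace: 979.8799

Area of P0's cell: 979.8799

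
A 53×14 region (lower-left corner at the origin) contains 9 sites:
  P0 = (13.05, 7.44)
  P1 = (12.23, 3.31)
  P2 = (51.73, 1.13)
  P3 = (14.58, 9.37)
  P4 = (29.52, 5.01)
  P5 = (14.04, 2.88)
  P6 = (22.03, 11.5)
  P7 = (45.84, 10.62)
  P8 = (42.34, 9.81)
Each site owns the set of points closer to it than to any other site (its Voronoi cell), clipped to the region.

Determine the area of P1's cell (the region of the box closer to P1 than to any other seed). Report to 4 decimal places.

1. box [0,53]×[0,14]: [(0, 0) (53, 0) (53, 14) (0, 14)]
2. ⊥bis P1·P0 via (12.64,5.375): [(0, 7.8846) (0, 0) (39.7116, 0)]  |A|=156.556
3. ⊥bis P1·P2 via (31.98,2.22): [(31.9426, 1.5425) (0, 7.8846) (0, 0) (31.8575, 0)]  |A|=150.4983
4. ⊥bis P1·P3 via (13.405,6.34): [(19.3069, 4.0513) (0, 7.8846) (0, 0) (29.7541, 0)]  |A|=136.3855
5. ⊥bis P1·P4 via (20.875,4.16): [(20.9483, 3.4148) (19.3069, 4.0513) (0, 7.8846) (0, 0) (21.284, 0)]  |A|=121.9236
6. ⊥bis P1·P5 via (13.135,3.095): [(13.63, 5.1784) (0, 7.8846) (0, 0) (12.3997, 0)]  |A|=85.8393
7. ⊥bis P1·P6 via (17.13,7.405): [(13.63, 5.1784) (0, 7.8846) (0, 0) (12.3997, 0)]  |A|=85.8393
8. ⊥bis P1·P7 via (29.035,6.965): [(13.63, 5.1784) (0, 7.8846) (0, 0) (12.3997, 0)]  |A|=85.8393
9. ⊥bis P1·P8 via (27.285,6.56): [(13.63, 5.1784) (0, 7.8846) (0, 0) (12.3997, 0)]  |A|=85.8393
10. canonical 4-gon: [(13.63, 5.1784) (0, 7.8846) (0, 0) (12.3997, 0)]
11. shoelace: 85.8393

Area of P1's cell: 85.8393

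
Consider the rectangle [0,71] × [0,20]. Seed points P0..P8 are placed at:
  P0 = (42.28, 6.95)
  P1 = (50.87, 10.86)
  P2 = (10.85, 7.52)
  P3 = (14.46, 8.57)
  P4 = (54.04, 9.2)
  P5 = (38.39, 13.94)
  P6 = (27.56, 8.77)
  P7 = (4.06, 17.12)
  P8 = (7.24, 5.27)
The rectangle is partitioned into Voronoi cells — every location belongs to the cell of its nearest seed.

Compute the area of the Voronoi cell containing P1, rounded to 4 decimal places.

Area of P1's cell: 115.5779

1. box [0,71]×[0,20]: [(0, 0) (71, 0) (71, 20) (0, 20)]
2. ⊥bis P1·P0 via (46.575,8.905): [(50.6284, 0) (71, 0) (71, 20) (41.5248, 20)]  |A|=498.4685
3. ⊥bis P1·P2 via (30.86,9.19): [(50.6284, 0) (71, 0) (71, 20) (41.5248, 20)]  |A|=498.4685
4. ⊥bis P1·P3 via (32.665,9.715): [(50.6284, 0) (71, 0) (71, 20) (41.5248, 20)]  |A|=498.4685
5. ⊥bis P1·P4 via (52.455,10.03): [(49.0354, 3.4997) (57.6759, 20) (41.5248, 20)]  |A|=133.2488
6. ⊥bis P1·P5 via (44.63,12.4): [(44.7545, 12.9045) (49.0354, 3.4997) (57.6759, 20) (46.5056, 20)]  |A|=115.5779
7. ⊥bis P1·P6 via (39.215,9.815): [(44.7545, 12.9045) (49.0354, 3.4997) (57.6759, 20) (46.5056, 20)]  |A|=115.5779
8. ⊥bis P1·P7 via (27.465,13.99): [(44.7545, 12.9045) (49.0354, 3.4997) (57.6759, 20) (46.5056, 20)]  |A|=115.5779
9. ⊥bis P1·P8 via (29.055,8.065): [(44.7545, 12.9045) (49.0354, 3.4997) (57.6759, 20) (46.5056, 20)]  |A|=115.5779
10. canonical 4-gon: [(44.7545, 12.9045) (49.0354, 3.4997) (57.6759, 20) (46.5056, 20)]
11. shoelace: 115.5779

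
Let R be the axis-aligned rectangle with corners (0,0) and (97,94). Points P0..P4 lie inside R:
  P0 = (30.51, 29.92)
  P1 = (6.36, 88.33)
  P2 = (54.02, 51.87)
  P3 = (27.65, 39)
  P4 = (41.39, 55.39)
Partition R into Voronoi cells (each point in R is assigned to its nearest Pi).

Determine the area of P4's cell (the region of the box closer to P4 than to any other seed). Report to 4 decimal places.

1. box [0,97]×[0,94]: [(0, 0) (97, 0) (97, 94) (0, 94)]
2. ⊥bis P4·P0 via (35.95,42.655): [(0, 58.0117) (97, 16.5763) (97, 94) (0, 94)]  |A|=5500.4794
3. ⊥bis P4·P1 via (23.875,71.86): [(7.7428, 54.7042) (97, 16.5763) (97, 94) (44.6941, 94)]  |A|=4483.0109
4. ⊥bis P4·P2 via (47.705,53.63): [(7.7428, 54.7042) (43.7211, 39.3354) (58.9562, 94) (44.6941, 94)]  |A|=1380.6615
5. ⊥bis P4·P3 via (34.52,47.195): [(15.5979, 63.0577) (43.7541, 39.4539) (58.9562, 94) (44.6941, 94)]  |A|=1167.9706
6. canonical 4-gon: [(15.5979, 63.0577) (43.7541, 39.4539) (58.9562, 94) (44.6941, 94)]
7. shoelace: 1167.9706

Area of P4's cell: 1167.9706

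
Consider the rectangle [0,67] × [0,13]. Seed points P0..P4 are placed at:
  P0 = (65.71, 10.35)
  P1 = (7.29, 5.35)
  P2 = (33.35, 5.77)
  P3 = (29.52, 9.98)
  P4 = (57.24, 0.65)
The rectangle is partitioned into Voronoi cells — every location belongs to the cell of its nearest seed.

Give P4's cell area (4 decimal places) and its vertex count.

Area of P4's cell: 186.0245 (5 vertices)

1. box [0,67]×[0,13]: [(0, 0) (67, 0) (67, 13) (0, 13)]
2. ⊥bis P4·P0 via (61.475,5.5): [(0, 0) (67, 0) (67, 0.6756) (52.8859, 13) (0, 13)]  |A|=784.0258
3. ⊥bis P4·P1 via (32.265,3): [(31.9827, 0) (67, 0) (67, 0.6756) (52.8859, 13) (33.2059, 13)]  |A|=360.2995
4. ⊥bis P4·P2 via (45.295,3.21): [(44.607, 0) (67, 0) (67, 0.6756) (52.8859, 13) (47.3931, 13)]  |A|=186.0245
5. ⊥bis P4·P3 via (43.38,5.315): [(44.607, 0) (67, 0) (67, 0.6756) (52.8859, 13) (47.3931, 13)]  |A|=186.0245
6. canonical 5-gon: [(44.607, 0) (67, 0) (67, 0.6756) (52.8859, 13) (47.3931, 13)]
7. shoelace: 186.0245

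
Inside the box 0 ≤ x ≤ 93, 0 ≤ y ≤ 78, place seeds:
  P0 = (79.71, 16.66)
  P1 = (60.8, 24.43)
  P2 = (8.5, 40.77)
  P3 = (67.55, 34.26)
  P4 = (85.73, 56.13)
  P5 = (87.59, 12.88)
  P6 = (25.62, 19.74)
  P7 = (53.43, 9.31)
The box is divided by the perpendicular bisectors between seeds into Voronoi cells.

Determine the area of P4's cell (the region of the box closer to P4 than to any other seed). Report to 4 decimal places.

Area of P4's cell: 1279.3268

1. box [0,93]×[0,78]: [(0, 0) (93, 0) (93, 78) (0, 78)]
2. ⊥bis P4·P0 via (82.72,36.395): [(0, 49.0115) (93, 34.8271) (93, 78) (0, 78)]  |A|=3355.5044
3. ⊥bis P4·P1 via (73.265,40.28): [(77.1187, 37.2493) (93, 34.8271) (93, 78) (25.3017, 78)]  |A|=1722.1962
4. ⊥bis P4·P2 via (47.115,48.45): [(44.1927, 63.1435) (77.1187, 37.2493) (93, 34.8271) (93, 78) (41.2379, 78)]  |A|=1603.8185
5. ⊥bis P4·P3 via (76.64,45.195): [(42.0424, 73.9552) (88.2387, 35.5533) (93, 34.8271) (93, 78) (41.2379, 78)]  |A|=1279.3268
6. ⊥bis P4·P5 via (86.66,34.505): [(42.0424, 73.9552) (88.2387, 35.5533) (93, 34.8271) (93, 78) (41.2379, 78)]  |A|=1279.3268
7. ⊥bis P4·P6 via (55.675,37.935): [(42.0424, 73.9552) (88.2387, 35.5533) (93, 34.8271) (93, 78) (41.2379, 78)]  |A|=1279.3268
8. ⊥bis P4·P7 via (69.58,32.72): [(42.0424, 73.9552) (88.2387, 35.5533) (93, 34.8271) (93, 78) (41.2379, 78)]  |A|=1279.3268
9. canonical 5-gon: [(42.0424, 73.9552) (88.2387, 35.5533) (93, 34.8271) (93, 78) (41.2379, 78)]
10. shoelace: 1279.3268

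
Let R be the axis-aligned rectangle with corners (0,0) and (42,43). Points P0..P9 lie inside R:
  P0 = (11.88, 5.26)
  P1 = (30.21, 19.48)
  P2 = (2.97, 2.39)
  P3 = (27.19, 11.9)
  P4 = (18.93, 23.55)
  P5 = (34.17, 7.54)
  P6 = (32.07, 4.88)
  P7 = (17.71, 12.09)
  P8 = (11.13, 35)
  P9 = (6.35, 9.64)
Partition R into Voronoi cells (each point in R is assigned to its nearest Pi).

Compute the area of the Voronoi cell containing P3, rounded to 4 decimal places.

Area of P3's cell: 91.2394

1. box [0,42]×[0,43]: [(0, 0) (42, 0) (42, 43) (0, 43)]
2. ⊥bis P3·P0 via (19.535,8.58): [(23.2562, 0) (42, 0) (42, 43) (4.6069, 43)]  |A|=1206.9433
3. ⊥bis P3·P1 via (28.7,15.69): [(13.8928, 21.5895) (23.2562, 0) (42, 0) (42, 10.3911)]  |A|=348.3665
4. ⊥bis P3·P2 via (15.08,7.145): [(13.8928, 21.5895) (23.2562, 0) (42, 0) (42, 10.3911)]  |A|=348.3665
5. ⊥bis P3·P4 via (23.06,17.725): [(23.2515, 17.8608) (17.3306, 13.6628) (23.2562, 0) (42, 0) (42, 10.3911)]  |A|=317.6838
6. ⊥bis P3·P5 via (30.68,9.72): [(33.2714, 13.8687) (23.2515, 17.8608) (17.3306, 13.6628) (23.2562, 0) (24.6085, 0)]  |A|=151.7357
7. ⊥bis P3·P6 via (29.63,8.39): [(30.0175, 8.6594) (33.2714, 13.8687) (23.2515, 17.8608) (17.3306, 13.6628) (21.9368, 3.042)]  |A|=129.8843
8. ⊥bis P3·P7 via (22.45,11.995): [(22.2753, 3.2773) (30.0175, 8.6594) (33.2714, 13.8687) (23.2515, 17.8608) (22.5577, 17.3689)]  |A|=91.2394
9. ⊥bis P3·P8 via (19.16,23.45): [(22.2753, 3.2773) (30.0175, 8.6594) (33.2714, 13.8687) (23.2515, 17.8608) (22.5577, 17.3689)]  |A|=91.2394
10. ⊥bis P3·P9 via (16.77,10.77): [(22.2753, 3.2773) (30.0175, 8.6594) (33.2714, 13.8687) (23.2515, 17.8608) (22.5577, 17.3689)]  |A|=91.2394
11. canonical 5-gon: [(22.2753, 3.2773) (30.0175, 8.6594) (33.2714, 13.8687) (23.2515, 17.8608) (22.5577, 17.3689)]
12. shoelace: 91.2394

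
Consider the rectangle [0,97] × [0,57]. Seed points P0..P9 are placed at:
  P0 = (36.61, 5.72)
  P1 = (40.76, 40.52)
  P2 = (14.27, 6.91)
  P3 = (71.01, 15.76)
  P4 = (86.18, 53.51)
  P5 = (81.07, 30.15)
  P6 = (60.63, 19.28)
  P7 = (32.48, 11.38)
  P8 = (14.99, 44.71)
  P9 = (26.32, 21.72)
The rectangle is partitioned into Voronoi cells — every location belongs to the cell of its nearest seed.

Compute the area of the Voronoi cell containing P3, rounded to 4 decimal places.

Area of P3's cell: 629.0378

1. box [0,97]×[0,57]: [(0, 0) (97, 0) (97, 57) (0, 57)]
2. ⊥bis P3·P0 via (53.81,10.74): [(56.9446, 0) (97, 0) (97, 57) (40.3085, 57)]  |A|=2757.2862
3. ⊥bis P3·P1 via (55.885,28.14): [(50.6119, 21.6977) (56.9446, 0) (97, 0) (97, 57) (79.5073, 57)]  |A|=2065.3832
4. ⊥bis P3·P2 via (42.64,11.335): [(50.6119, 21.6977) (56.9446, 0) (97, 0) (97, 57) (79.5073, 57)]  |A|=2065.3832
5. ⊥bis P3·P4 via (78.595,34.635): [(65.5064, 39.8947) (50.6119, 21.6977) (56.9446, 0) (97, 0) (97, 27.2389)]  |A|=1447.1313
6. ⊥bis P3·P5 via (76.04,22.955): [(60.5212, 33.8042) (50.6119, 21.6977) (56.9446, 0) (97, 0) (97, 8.3019)]  |A|=974.2799
7. ⊥bis P3·P6 via (65.82,17.52): [(69.2684, 27.689) (59.8787, 0) (97, 0) (97, 8.3019)]  |A|=629.0378
8. ⊥bis P3·P7 via (51.745,13.57): [(69.2684, 27.689) (59.8787, 0) (97, 0) (97, 8.3019)]  |A|=629.0378
9. ⊥bis P3·P8 via (43,30.235): [(69.2684, 27.689) (59.8787, 0) (97, 0) (97, 8.3019)]  |A|=629.0378
10. ⊥bis P3·P9 via (48.665,18.74): [(69.2684, 27.689) (59.8787, 0) (97, 0) (97, 8.3019)]  |A|=629.0378
11. canonical 4-gon: [(69.2684, 27.689) (59.8787, 0) (97, 0) (97, 8.3019)]
12. shoelace: 629.0378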